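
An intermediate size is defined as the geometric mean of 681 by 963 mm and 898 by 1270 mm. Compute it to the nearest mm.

782 × 1106 mm

Short side: √(681 · 898) = √611538 ≈ 782.0 → 782 mm
Long side: √(963 · 1270) = √1223010 ≈ 1105.9 → 1106 mm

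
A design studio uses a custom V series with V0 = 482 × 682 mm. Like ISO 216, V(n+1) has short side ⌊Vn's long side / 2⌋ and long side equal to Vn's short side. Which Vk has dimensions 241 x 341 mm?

V0: 482 × 682 mm
V1: 341 × 482 mm
V2: 241 × 341 mm
V3: 170 × 241 mm
→ matches V2.

V2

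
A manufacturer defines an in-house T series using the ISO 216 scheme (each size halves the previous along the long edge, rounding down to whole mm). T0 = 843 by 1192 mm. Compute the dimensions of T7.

T1 = 596 × 843 mm (from T0 by 1 halving).
T2: ⌊843/2⌋ × 596 = 421 × 596 mm
T3: ⌊596/2⌋ × 421 = 298 × 421 mm
T4: ⌊421/2⌋ × 298 = 210 × 298 mm
T5: ⌊298/2⌋ × 210 = 149 × 210 mm
T6: ⌊210/2⌋ × 149 = 105 × 149 mm
T7: ⌊149/2⌋ × 105 = 74 × 105 mm

74 × 105 mm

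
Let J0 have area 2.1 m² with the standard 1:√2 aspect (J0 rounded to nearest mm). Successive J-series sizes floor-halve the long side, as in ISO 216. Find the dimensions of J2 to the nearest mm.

609 × 861 mm

Let J0's short side be w mm. w · w√2 = 2.1 m² = 2,100,000 mm², so w ≈ 1218.6 mm and w√2 ≈ 1723.3 mm → J0 = 1219 × 1723 mm.
J1: ⌊1723/2⌋ × 1219 = 861 × 1219 mm
J2: ⌊1219/2⌋ × 861 = 609 × 861 mm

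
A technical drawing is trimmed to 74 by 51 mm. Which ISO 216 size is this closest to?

Aspect ratio 74/51 ≈ 1.451 (ISO target is √2 ≈ 1.414).
In the A-series (A0 area = 1 m²): A8 = 52 × 74 mm.
Off by 1 mm total — nearest standard size.

A8 (52 × 74 mm)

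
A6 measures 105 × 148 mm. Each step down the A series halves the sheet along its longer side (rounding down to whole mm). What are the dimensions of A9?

A7: ⌊148/2⌋ × 105 = 74 × 105 mm
A8: ⌊105/2⌋ × 74 = 52 × 74 mm
A9: ⌊74/2⌋ × 52 = 37 × 52 mm

37 × 52 mm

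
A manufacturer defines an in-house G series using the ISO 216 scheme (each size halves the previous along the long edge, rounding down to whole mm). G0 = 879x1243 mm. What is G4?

G1: ⌊1243/2⌋ × 879 = 621 × 879 mm
G2: ⌊879/2⌋ × 621 = 439 × 621 mm
G3: ⌊621/2⌋ × 439 = 310 × 439 mm
G4: ⌊439/2⌋ × 310 = 219 × 310 mm

219 × 310 mm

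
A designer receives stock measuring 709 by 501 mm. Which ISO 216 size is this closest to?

Aspect ratio 709/501 ≈ 1.415 — close to the ISO √2 ≈ 1.414.
In the B-series (B0 = 1000 × 1414 mm): B2 = 500 × 707 mm.
Off by 3 mm total — nearest standard size.

B2 (500 × 707 mm)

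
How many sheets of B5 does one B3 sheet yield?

4

B3 = 353 × 500 mm; B5 = 176 × 250 mm.
Each halving step doubles the count; 2 steps from B3 to B5.
2^2 = 4.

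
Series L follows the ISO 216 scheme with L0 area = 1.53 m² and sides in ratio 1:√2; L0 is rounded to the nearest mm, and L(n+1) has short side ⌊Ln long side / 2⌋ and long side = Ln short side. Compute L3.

Let L0's short side be w mm. w · w√2 = 1.53 m² = 1,530,000 mm², so w ≈ 1040.1 mm and w√2 ≈ 1471.0 mm → L0 = 1040 × 1471 mm.
L1: ⌊1471/2⌋ × 1040 = 735 × 1040 mm
L2: ⌊1040/2⌋ × 735 = 520 × 735 mm
L3: ⌊735/2⌋ × 520 = 367 × 520 mm

367 × 520 mm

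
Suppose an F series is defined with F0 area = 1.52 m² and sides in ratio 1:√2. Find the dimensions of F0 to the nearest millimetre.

Let the short side be w mm. Then w · w√2 = 1.52 m² = 1,520,000 mm².
w² = 1,520,000/√2, so w ≈ 1036.7 mm; long side = w√2 ≈ 1466.2 mm.

1037 × 1466 mm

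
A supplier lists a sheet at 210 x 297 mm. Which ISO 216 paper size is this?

A4 (210 × 297 mm)

Aspect ratio 297/210 ≈ 1.414 — close to the ISO √2 ≈ 1.414.
In the A-series (A0 area = 1 m²): A4 = 210 × 297 mm.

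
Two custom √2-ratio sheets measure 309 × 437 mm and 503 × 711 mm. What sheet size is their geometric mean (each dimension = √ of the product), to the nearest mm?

Short side: √(309 · 503) = √155427 ≈ 394.2 → 394 mm
Long side: √(437 · 711) = √310707 ≈ 557.4 → 557 mm

394 × 557 mm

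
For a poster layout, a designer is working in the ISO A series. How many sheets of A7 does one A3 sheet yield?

Each ISO step halves the sheet: 1 × A3 → 2 × A4 → 4 × A5 → 8 × A6 → …
From A3 to A7 is 4 halving steps: 2^4 = 16.

16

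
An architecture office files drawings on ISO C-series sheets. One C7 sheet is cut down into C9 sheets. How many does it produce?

4

Each ISO step halves the sheet: 1 × C7 → 2 × C8 → 4 × C9
From C7 to C9 is 2 halving steps: 2^2 = 4.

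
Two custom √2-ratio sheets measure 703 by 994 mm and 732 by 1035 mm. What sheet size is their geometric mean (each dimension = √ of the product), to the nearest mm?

Short side: √(703 · 732) = √514596 ≈ 717.4 → 717 mm
Long side: √(994 · 1035) = √1028790 ≈ 1014.3 → 1014 mm

717 × 1014 mm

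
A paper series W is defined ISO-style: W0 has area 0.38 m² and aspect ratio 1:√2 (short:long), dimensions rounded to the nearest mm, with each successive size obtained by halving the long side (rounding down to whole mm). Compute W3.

Let W0's short side be w mm. w · w√2 = 0.38 m² = 380,000 mm², so w ≈ 518.4 mm and w√2 ≈ 733.1 mm → W0 = 518 × 733 mm.
W1: ⌊733/2⌋ × 518 = 366 × 518 mm
W2: ⌊518/2⌋ × 366 = 259 × 366 mm
W3: ⌊366/2⌋ × 259 = 183 × 259 mm

183 × 259 mm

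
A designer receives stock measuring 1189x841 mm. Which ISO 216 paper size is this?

Aspect ratio 1189/841 ≈ 1.414 — close to the ISO √2 ≈ 1.414.
In the A-series (A0 area = 1 m²): A0 = 841 × 1189 mm.

A0 (841 × 1189 mm)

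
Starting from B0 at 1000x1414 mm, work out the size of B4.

250 × 353 mm

B1: ⌊1414/2⌋ × 1000 = 707 × 1000 mm
B2: ⌊1000/2⌋ × 707 = 500 × 707 mm
B3: ⌊707/2⌋ × 500 = 353 × 500 mm
B4: ⌊500/2⌋ × 353 = 250 × 353 mm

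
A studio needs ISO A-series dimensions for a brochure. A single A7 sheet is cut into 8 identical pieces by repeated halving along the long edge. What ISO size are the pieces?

A10

8 = 2^3, so 3 halving steps.
A7 → A8 → … → A10 after 3 steps.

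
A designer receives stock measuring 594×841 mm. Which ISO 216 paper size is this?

A1 (594 × 841 mm)

Aspect ratio 841/594 ≈ 1.416 — close to the ISO √2 ≈ 1.414.
In the A-series (A0 area = 1 m²): A1 = 594 × 841 mm.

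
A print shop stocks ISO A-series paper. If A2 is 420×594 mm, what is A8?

A3: ⌊594/2⌋ × 420 = 297 × 420 mm
A4: ⌊420/2⌋ × 297 = 210 × 297 mm
A5: ⌊297/2⌋ × 210 = 148 × 210 mm
A6: ⌊210/2⌋ × 148 = 105 × 148 mm
A7: ⌊148/2⌋ × 105 = 74 × 105 mm
A8: ⌊105/2⌋ × 74 = 52 × 74 mm

52 × 74 mm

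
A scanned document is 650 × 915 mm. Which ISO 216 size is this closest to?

C1 (648 × 917 mm)

Aspect ratio 915/650 ≈ 1.408 — close to the ISO √2 ≈ 1.414.
In the C-series (envelope sizes, between A and B): C1 = 648 × 917 mm.
Off by 4 mm total — nearest standard size.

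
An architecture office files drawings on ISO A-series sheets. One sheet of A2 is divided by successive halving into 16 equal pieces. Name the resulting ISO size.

A6

16 = 2^4, so 4 halving steps.
A2 → A3 → … → A6 after 4 steps.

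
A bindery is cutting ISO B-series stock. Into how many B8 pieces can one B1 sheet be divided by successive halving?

128

Each ISO step halves the sheet: 1 × B1 → 2 × B2 → 4 × B3 → 8 × B4 → …
From B1 to B8 is 7 halving steps: 2^7 = 128.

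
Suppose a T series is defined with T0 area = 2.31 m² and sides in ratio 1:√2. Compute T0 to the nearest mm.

1278 × 1807 mm

Let the short side be w mm. Then w · w√2 = 2.31 m² = 2,310,000 mm².
w² = 2,310,000/√2, so w ≈ 1278.1 mm; long side = w√2 ≈ 1807.4 mm.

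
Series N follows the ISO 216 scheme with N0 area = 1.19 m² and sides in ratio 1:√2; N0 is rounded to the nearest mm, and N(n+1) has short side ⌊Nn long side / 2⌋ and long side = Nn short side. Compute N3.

324 × 458 mm

Let N0's short side be w mm. w · w√2 = 1.19 m² = 1,190,000 mm², so w ≈ 917.3 mm and w√2 ≈ 1297.3 mm → N0 = 917 × 1297 mm.
N1: ⌊1297/2⌋ × 917 = 648 × 917 mm
N2: ⌊917/2⌋ × 648 = 458 × 648 mm
N3: ⌊648/2⌋ × 458 = 324 × 458 mm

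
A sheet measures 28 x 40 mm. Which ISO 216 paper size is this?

Aspect ratio 40/28 ≈ 1.429 — close to the ISO √2 ≈ 1.414.
In the C-series (envelope sizes, between A and B): C10 = 28 × 40 mm.

C10 (28 × 40 mm)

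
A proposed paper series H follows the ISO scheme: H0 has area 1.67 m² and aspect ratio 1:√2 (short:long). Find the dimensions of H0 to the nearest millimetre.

Let the short side be w mm. Then w · w√2 = 1.67 m² = 1,670,000 mm².
w² = 1,670,000/√2, so w ≈ 1086.7 mm; long side = w√2 ≈ 1536.8 mm.

1087 × 1537 mm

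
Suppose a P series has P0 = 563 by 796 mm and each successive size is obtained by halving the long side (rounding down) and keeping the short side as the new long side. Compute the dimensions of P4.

P1: ⌊796/2⌋ × 563 = 398 × 563 mm
P2: ⌊563/2⌋ × 398 = 281 × 398 mm
P3: ⌊398/2⌋ × 281 = 199 × 281 mm
P4: ⌊281/2⌋ × 199 = 140 × 199 mm

140 × 199 mm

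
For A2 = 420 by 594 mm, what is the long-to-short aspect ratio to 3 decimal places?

1.414

594 / 420 = 1.414
Matches √2 ≈ 1.414 — the ISO 216 defining ratio.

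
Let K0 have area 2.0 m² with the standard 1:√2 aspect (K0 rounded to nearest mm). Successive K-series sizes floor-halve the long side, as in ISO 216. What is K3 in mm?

Let K0's short side be w mm. w · w√2 = 2.0 m² = 2,000,000 mm², so w ≈ 1189.2 mm and w√2 ≈ 1681.8 mm → K0 = 1189 × 1682 mm.
K1: ⌊1682/2⌋ × 1189 = 841 × 1189 mm
K2: ⌊1189/2⌋ × 841 = 594 × 841 mm
K3: ⌊841/2⌋ × 594 = 420 × 594 mm

420 × 594 mm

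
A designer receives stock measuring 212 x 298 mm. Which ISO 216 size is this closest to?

Aspect ratio 298/212 ≈ 1.406 — close to the ISO √2 ≈ 1.414.
In the A-series (A0 area = 1 m²): A4 = 210 × 297 mm.
Off by 3 mm total — nearest standard size.

A4 (210 × 297 mm)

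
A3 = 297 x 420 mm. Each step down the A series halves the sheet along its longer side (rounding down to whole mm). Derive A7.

74 × 105 mm

A4: ⌊420/2⌋ × 297 = 210 × 297 mm
A5: ⌊297/2⌋ × 210 = 148 × 210 mm
A6: ⌊210/2⌋ × 148 = 105 × 148 mm
A7: ⌊148/2⌋ × 105 = 74 × 105 mm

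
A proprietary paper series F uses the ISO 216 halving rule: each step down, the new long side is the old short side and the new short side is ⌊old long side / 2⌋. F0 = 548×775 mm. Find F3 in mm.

193 × 274 mm

F1: ⌊775/2⌋ × 548 = 387 × 548 mm
F2: ⌊548/2⌋ × 387 = 274 × 387 mm
F3: ⌊387/2⌋ × 274 = 193 × 274 mm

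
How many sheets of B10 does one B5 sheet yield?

32

B5 = 176 × 250 mm; B10 = 31 × 44 mm.
Each halving step doubles the count; 5 steps from B5 to B10.
2^5 = 32.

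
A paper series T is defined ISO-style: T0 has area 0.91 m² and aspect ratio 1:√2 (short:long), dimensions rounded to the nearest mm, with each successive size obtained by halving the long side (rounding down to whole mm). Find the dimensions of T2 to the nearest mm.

401 × 567 mm

Let T0's short side be w mm. w · w√2 = 0.91 m² = 910,000 mm², so w ≈ 802.2 mm and w√2 ≈ 1134.4 mm → T0 = 802 × 1134 mm.
T1: ⌊1134/2⌋ × 802 = 567 × 802 mm
T2: ⌊802/2⌋ × 567 = 401 × 567 mm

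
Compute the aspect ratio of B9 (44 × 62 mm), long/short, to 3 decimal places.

62 / 44 = 1.409
ISO 216 targets √2 ≈ 1.414; the -0.005 deviation is from mm rounding.

1.409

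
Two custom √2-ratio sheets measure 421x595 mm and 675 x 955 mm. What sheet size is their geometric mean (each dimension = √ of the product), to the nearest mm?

Short side: √(421 · 675) = √284175 ≈ 533.1 → 533 mm
Long side: √(595 · 955) = √568225 ≈ 753.8 → 754 mm

533 × 754 mm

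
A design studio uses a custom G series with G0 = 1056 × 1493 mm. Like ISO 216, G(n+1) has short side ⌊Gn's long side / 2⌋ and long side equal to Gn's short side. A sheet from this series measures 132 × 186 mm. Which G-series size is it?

G0: 1056 × 1493 mm
G1: 746 × 1056 mm
G2: 528 × 746 mm
G3: 373 × 528 mm
G4: 264 × 373 mm
G5: 186 × 264 mm
G6: 132 × 186 mm
G7: 93 × 132 mm
→ matches G6.

G6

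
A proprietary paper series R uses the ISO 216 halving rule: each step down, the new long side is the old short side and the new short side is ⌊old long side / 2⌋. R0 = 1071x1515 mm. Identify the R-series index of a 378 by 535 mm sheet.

R3

R0: 1071 × 1515 mm
R1: 757 × 1071 mm
R2: 535 × 757 mm
R3: 378 × 535 mm
R4: 267 × 378 mm
→ matches R3.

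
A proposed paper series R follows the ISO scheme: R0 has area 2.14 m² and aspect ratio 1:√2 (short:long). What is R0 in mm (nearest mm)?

Let the short side be w mm. Then w · w√2 = 2.14 m² = 2,140,000 mm².
w² = 2,140,000/√2, so w ≈ 1230.1 mm; long side = w√2 ≈ 1739.7 mm.

1230 × 1740 mm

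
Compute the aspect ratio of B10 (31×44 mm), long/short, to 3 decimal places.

1.419

44 / 31 = 1.419
ISO 216 targets √2 ≈ 1.414; the +0.005 deviation is from mm rounding.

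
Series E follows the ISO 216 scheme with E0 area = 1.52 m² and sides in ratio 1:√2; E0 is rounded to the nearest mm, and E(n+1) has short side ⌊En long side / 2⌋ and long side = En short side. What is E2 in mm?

518 × 733 mm

Let E0's short side be w mm. w · w√2 = 1.52 m² = 1,520,000 mm², so w ≈ 1036.7 mm and w√2 ≈ 1466.2 mm → E0 = 1037 × 1466 mm.
E1: ⌊1466/2⌋ × 1037 = 733 × 1037 mm
E2: ⌊1037/2⌋ × 733 = 518 × 733 mm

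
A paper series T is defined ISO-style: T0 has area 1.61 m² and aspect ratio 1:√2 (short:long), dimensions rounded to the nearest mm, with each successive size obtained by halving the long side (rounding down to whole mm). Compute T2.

533 × 754 mm

Let T0's short side be w mm. w · w√2 = 1.61 m² = 1,610,000 mm², so w ≈ 1067.0 mm and w√2 ≈ 1508.9 mm → T0 = 1067 × 1509 mm.
T1: ⌊1509/2⌋ × 1067 = 754 × 1067 mm
T2: ⌊1067/2⌋ × 754 = 533 × 754 mm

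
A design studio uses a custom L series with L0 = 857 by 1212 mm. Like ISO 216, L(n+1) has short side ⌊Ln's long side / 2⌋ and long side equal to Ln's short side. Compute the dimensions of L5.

L1 = 606 × 857 mm (from L0 by 1 halving).
L2: ⌊857/2⌋ × 606 = 428 × 606 mm
L3: ⌊606/2⌋ × 428 = 303 × 428 mm
L4: ⌊428/2⌋ × 303 = 214 × 303 mm
L5: ⌊303/2⌋ × 214 = 151 × 214 mm

151 × 214 mm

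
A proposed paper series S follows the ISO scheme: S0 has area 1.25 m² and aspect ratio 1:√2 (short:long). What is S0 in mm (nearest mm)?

Let the short side be w mm. Then w · w√2 = 1.25 m² = 1,250,000 mm².
w² = 1,250,000/√2, so w ≈ 940.2 mm; long side = w√2 ≈ 1329.6 mm.

940 × 1330 mm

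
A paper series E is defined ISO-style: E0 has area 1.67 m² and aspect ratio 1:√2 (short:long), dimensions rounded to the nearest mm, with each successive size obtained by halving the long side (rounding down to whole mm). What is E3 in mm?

384 × 543 mm

Let E0's short side be w mm. w · w√2 = 1.67 m² = 1,670,000 mm², so w ≈ 1086.7 mm and w√2 ≈ 1536.8 mm → E0 = 1087 × 1537 mm.
E1: ⌊1537/2⌋ × 1087 = 768 × 1087 mm
E2: ⌊1087/2⌋ × 768 = 543 × 768 mm
E3: ⌊768/2⌋ × 543 = 384 × 543 mm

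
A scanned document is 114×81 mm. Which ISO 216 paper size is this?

Aspect ratio 114/81 ≈ 1.407 — close to the ISO √2 ≈ 1.414.
In the C-series (envelope sizes, between A and B): C7 = 81 × 114 mm.

C7 (81 × 114 mm)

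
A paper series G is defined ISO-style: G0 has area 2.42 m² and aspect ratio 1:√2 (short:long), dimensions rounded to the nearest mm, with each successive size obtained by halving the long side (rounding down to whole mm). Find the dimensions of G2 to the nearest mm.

654 × 925 mm

Let G0's short side be w mm. w · w√2 = 2.42 m² = 2,420,000 mm², so w ≈ 1308.1 mm and w√2 ≈ 1850.0 mm → G0 = 1308 × 1850 mm.
G1: ⌊1850/2⌋ × 1308 = 925 × 1308 mm
G2: ⌊1308/2⌋ × 925 = 654 × 925 mm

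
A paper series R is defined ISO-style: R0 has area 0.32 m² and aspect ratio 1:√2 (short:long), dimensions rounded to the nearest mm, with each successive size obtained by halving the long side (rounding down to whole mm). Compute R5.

Let R0's short side be w mm. w · w√2 = 0.32 m² = 320,000 mm², so w ≈ 475.7 mm and w√2 ≈ 672.7 mm → R0 = 476 × 673 mm.
R1: ⌊673/2⌋ × 476 = 336 × 476 mm
R2: ⌊476/2⌋ × 336 = 238 × 336 mm
R3: ⌊336/2⌋ × 238 = 168 × 238 mm
R4: ⌊238/2⌋ × 168 = 119 × 168 mm
R5: ⌊168/2⌋ × 119 = 84 × 119 mm

84 × 119 mm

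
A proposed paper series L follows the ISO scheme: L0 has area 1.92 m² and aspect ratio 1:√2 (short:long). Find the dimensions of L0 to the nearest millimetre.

1165 × 1648 mm

Let the short side be w mm. Then w · w√2 = 1.92 m² = 1,920,000 mm².
w² = 1,920,000/√2, so w ≈ 1165.2 mm; long side = w√2 ≈ 1647.8 mm.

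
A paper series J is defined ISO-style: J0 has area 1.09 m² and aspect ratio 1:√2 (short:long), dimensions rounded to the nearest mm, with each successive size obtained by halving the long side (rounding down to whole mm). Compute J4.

Let J0's short side be w mm. w · w√2 = 1.09 m² = 1,090,000 mm², so w ≈ 877.9 mm and w√2 ≈ 1241.6 mm → J0 = 878 × 1242 mm.
J1: ⌊1242/2⌋ × 878 = 621 × 878 mm
J2: ⌊878/2⌋ × 621 = 439 × 621 mm
J3: ⌊621/2⌋ × 439 = 310 × 439 mm
J4: ⌊439/2⌋ × 310 = 219 × 310 mm

219 × 310 mm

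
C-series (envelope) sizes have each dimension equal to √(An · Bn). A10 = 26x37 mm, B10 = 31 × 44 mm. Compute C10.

28 × 40 mm

Short side: √(26 · 31) = √806 ≈ 28.4 → 28 mm
Long side: √(37 · 44) = √1628 ≈ 40.3 → 40 mm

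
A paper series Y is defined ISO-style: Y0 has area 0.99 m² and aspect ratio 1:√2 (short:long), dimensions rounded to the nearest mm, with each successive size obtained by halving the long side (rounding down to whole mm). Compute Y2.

Let Y0's short side be w mm. w · w√2 = 0.99 m² = 990,000 mm², so w ≈ 836.7 mm and w√2 ≈ 1183.2 mm → Y0 = 837 × 1183 mm.
Y1: ⌊1183/2⌋ × 837 = 591 × 837 mm
Y2: ⌊837/2⌋ × 591 = 418 × 591 mm

418 × 591 mm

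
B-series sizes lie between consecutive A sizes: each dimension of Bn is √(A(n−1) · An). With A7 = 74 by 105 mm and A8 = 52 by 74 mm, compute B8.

62 × 88 mm

Short side: √(74 · 52) = √3848 ≈ 62.0 → 62 mm
Long side: √(105 · 74) = √7770 ≈ 88.1 → 88 mm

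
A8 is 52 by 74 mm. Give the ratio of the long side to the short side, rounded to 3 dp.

74 / 52 = 1.423
ISO 216 targets √2 ≈ 1.414; the +0.009 deviation is from mm rounding.

1.423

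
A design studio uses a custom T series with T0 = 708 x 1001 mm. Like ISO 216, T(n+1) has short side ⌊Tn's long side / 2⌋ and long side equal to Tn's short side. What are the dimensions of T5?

T1: ⌊1001/2⌋ × 708 = 500 × 708 mm
T2: ⌊708/2⌋ × 500 = 354 × 500 mm
T3: ⌊500/2⌋ × 354 = 250 × 354 mm
T4: ⌊354/2⌋ × 250 = 177 × 250 mm
T5: ⌊250/2⌋ × 177 = 125 × 177 mm

125 × 177 mm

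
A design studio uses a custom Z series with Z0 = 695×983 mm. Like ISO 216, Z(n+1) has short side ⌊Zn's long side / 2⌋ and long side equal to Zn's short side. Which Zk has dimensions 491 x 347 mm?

Z2

Z0: 695 × 983 mm
Z1: 491 × 695 mm
Z2: 347 × 491 mm
Z3: 245 × 347 mm
→ matches Z2.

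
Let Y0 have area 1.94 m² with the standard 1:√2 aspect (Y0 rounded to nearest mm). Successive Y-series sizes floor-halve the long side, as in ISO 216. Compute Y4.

292 × 414 mm

Let Y0's short side be w mm. w · w√2 = 1.94 m² = 1,940,000 mm², so w ≈ 1171.2 mm and w√2 ≈ 1656.4 mm → Y0 = 1171 × 1656 mm.
Y1: ⌊1656/2⌋ × 1171 = 828 × 1171 mm
Y2: ⌊1171/2⌋ × 828 = 585 × 828 mm
Y3: ⌊828/2⌋ × 585 = 414 × 585 mm
Y4: ⌊585/2⌋ × 414 = 292 × 414 mm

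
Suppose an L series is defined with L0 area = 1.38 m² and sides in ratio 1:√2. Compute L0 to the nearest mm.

Let the short side be w mm. Then w · w√2 = 1.38 m² = 1,380,000 mm².
w² = 1,380,000/√2, so w ≈ 987.8 mm; long side = w√2 ≈ 1397.0 mm.

988 × 1397 mm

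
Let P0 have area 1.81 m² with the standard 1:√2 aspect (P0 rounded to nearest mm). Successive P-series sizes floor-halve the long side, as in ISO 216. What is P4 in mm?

282 × 400 mm

Let P0's short side be w mm. w · w√2 = 1.81 m² = 1,810,000 mm², so w ≈ 1131.3 mm and w√2 ≈ 1599.9 mm → P0 = 1131 × 1600 mm.
P1: ⌊1600/2⌋ × 1131 = 800 × 1131 mm
P2: ⌊1131/2⌋ × 800 = 565 × 800 mm
P3: ⌊800/2⌋ × 565 = 400 × 565 mm
P4: ⌊565/2⌋ × 400 = 282 × 400 mm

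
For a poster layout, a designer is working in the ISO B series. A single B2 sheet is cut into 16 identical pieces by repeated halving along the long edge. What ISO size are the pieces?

B6

16 = 2^4, so 4 halving steps.
B2 → B3 → … → B6 after 4 steps.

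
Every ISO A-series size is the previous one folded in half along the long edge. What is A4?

210 × 297 mm

A0 = 841 × 1189 mm (A0 has area 1 m², aspect 1:√2).
A1: ⌊1189/2⌋ × 841 = 594 × 841 mm
A2: ⌊841/2⌋ × 594 = 420 × 594 mm
A3: ⌊594/2⌋ × 420 = 297 × 420 mm
A4: ⌊420/2⌋ × 297 = 210 × 297 mm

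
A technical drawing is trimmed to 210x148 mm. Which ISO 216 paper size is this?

A5 (148 × 210 mm)

Aspect ratio 210/148 ≈ 1.419 — close to the ISO √2 ≈ 1.414.
In the A-series (A0 area = 1 m²): A5 = 148 × 210 mm.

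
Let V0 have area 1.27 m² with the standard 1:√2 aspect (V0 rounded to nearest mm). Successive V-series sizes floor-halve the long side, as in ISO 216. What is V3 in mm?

335 × 474 mm

Let V0's short side be w mm. w · w√2 = 1.27 m² = 1,270,000 mm², so w ≈ 947.6 mm and w√2 ≈ 1340.2 mm → V0 = 948 × 1340 mm.
V1: ⌊1340/2⌋ × 948 = 670 × 948 mm
V2: ⌊948/2⌋ × 670 = 474 × 670 mm
V3: ⌊670/2⌋ × 474 = 335 × 474 mm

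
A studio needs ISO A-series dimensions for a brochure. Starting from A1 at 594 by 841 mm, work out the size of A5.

A2: ⌊841/2⌋ × 594 = 420 × 594 mm
A3: ⌊594/2⌋ × 420 = 297 × 420 mm
A4: ⌊420/2⌋ × 297 = 210 × 297 mm
A5: ⌊297/2⌋ × 210 = 148 × 210 mm

148 × 210 mm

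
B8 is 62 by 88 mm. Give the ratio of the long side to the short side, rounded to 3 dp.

1.419

88 / 62 = 1.419
ISO 216 targets √2 ≈ 1.414; the +0.005 deviation is from mm rounding.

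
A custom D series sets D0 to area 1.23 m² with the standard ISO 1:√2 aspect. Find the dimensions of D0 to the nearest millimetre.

Let the short side be w mm. Then w · w√2 = 1.23 m² = 1,230,000 mm².
w² = 1,230,000/√2, so w ≈ 932.6 mm; long side = w√2 ≈ 1318.9 mm.

933 × 1319 mm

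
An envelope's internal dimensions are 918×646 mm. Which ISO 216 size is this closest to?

Aspect ratio 918/646 ≈ 1.421 — close to the ISO √2 ≈ 1.414.
In the C-series (envelope sizes, between A and B): C1 = 648 × 917 mm.
Off by 3 mm total — nearest standard size.

C1 (648 × 917 mm)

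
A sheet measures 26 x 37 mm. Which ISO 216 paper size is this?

Aspect ratio 37/26 ≈ 1.423 — close to the ISO √2 ≈ 1.414.
In the A-series (A0 area = 1 m²): A10 = 26 × 37 mm.

A10 (26 × 37 mm)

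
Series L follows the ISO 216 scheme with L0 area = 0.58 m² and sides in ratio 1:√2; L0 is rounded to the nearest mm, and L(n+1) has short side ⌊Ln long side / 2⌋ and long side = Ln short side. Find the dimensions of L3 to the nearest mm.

Let L0's short side be w mm. w · w√2 = 0.58 m² = 580,000 mm², so w ≈ 640.4 mm and w√2 ≈ 905.7 mm → L0 = 640 × 906 mm.
L1: ⌊906/2⌋ × 640 = 453 × 640 mm
L2: ⌊640/2⌋ × 453 = 320 × 453 mm
L3: ⌊453/2⌋ × 320 = 226 × 320 mm

226 × 320 mm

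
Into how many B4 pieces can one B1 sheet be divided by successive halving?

B1 = 707 × 1000 mm; B4 = 250 × 353 mm.
Each halving step doubles the count; 3 steps from B1 to B4.
2^3 = 8.

8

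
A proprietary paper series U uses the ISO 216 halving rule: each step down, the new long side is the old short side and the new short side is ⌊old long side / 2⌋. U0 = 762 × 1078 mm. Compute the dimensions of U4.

190 × 269 mm

U1: ⌊1078/2⌋ × 762 = 539 × 762 mm
U2: ⌊762/2⌋ × 539 = 381 × 539 mm
U3: ⌊539/2⌋ × 381 = 269 × 381 mm
U4: ⌊381/2⌋ × 269 = 190 × 269 mm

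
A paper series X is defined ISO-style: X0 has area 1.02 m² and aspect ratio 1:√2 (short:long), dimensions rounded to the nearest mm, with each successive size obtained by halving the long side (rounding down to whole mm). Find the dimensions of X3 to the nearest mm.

Let X0's short side be w mm. w · w√2 = 1.02 m² = 1,020,000 mm², so w ≈ 849.3 mm and w√2 ≈ 1201.0 mm → X0 = 849 × 1201 mm.
X1: ⌊1201/2⌋ × 849 = 600 × 849 mm
X2: ⌊849/2⌋ × 600 = 424 × 600 mm
X3: ⌊600/2⌋ × 424 = 300 × 424 mm

300 × 424 mm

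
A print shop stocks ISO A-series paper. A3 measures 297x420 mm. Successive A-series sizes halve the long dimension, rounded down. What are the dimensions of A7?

A4: ⌊420/2⌋ × 297 = 210 × 297 mm
A5: ⌊297/2⌋ × 210 = 148 × 210 mm
A6: ⌊210/2⌋ × 148 = 105 × 148 mm
A7: ⌊148/2⌋ × 105 = 74 × 105 mm

74 × 105 mm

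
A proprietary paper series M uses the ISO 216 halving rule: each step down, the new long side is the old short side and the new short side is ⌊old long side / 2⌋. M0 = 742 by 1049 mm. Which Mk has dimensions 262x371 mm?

M0: 742 × 1049 mm
M1: 524 × 742 mm
M2: 371 × 524 mm
M3: 262 × 371 mm
M4: 185 × 262 mm
→ matches M3.

M3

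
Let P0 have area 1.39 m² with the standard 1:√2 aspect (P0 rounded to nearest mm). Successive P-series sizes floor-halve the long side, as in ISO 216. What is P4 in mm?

247 × 350 mm

Let P0's short side be w mm. w · w√2 = 1.39 m² = 1,390,000 mm², so w ≈ 991.4 mm and w√2 ≈ 1402.1 mm → P0 = 991 × 1402 mm.
P1: ⌊1402/2⌋ × 991 = 701 × 991 mm
P2: ⌊991/2⌋ × 701 = 495 × 701 mm
P3: ⌊701/2⌋ × 495 = 350 × 495 mm
P4: ⌊495/2⌋ × 350 = 247 × 350 mm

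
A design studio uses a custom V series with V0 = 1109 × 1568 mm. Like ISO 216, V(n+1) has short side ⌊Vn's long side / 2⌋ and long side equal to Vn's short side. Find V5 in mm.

196 × 277 mm

V1: ⌊1568/2⌋ × 1109 = 784 × 1109 mm
V2: ⌊1109/2⌋ × 784 = 554 × 784 mm
V3: ⌊784/2⌋ × 554 = 392 × 554 mm
V4: ⌊554/2⌋ × 392 = 277 × 392 mm
V5: ⌊392/2⌋ × 277 = 196 × 277 mm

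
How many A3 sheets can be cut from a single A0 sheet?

8

Each ISO step halves the sheet: 1 × A0 → 2 × A1 → 4 × A2 → 8 × A3
From A0 to A3 is 3 halving steps: 2^3 = 8.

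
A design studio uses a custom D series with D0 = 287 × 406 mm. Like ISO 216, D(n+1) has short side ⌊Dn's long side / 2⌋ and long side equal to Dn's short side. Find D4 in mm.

D1 = 203 × 287 mm (from D0 by 1 halving).
D2: ⌊287/2⌋ × 203 = 143 × 203 mm
D3: ⌊203/2⌋ × 143 = 101 × 143 mm
D4: ⌊143/2⌋ × 101 = 71 × 101 mm

71 × 101 mm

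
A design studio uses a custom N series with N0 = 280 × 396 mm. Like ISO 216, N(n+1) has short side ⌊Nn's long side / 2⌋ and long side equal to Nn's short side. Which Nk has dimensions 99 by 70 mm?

N0: 280 × 396 mm
N1: 198 × 280 mm
N2: 140 × 198 mm
N3: 99 × 140 mm
N4: 70 × 99 mm
N5: 49 × 70 mm
→ matches N4.

N4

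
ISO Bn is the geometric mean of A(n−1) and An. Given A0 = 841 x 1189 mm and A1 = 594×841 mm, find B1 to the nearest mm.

Short side: √(841 · 594) = √499554 ≈ 706.8 → 707 mm
Long side: √(1189 · 841) = √999949 ≈ 1000.0 → 1000 mm

707 × 1000 mm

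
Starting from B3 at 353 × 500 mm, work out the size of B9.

44 × 62 mm

B4: ⌊500/2⌋ × 353 = 250 × 353 mm
B5: ⌊353/2⌋ × 250 = 176 × 250 mm
B6: ⌊250/2⌋ × 176 = 125 × 176 mm
B7: ⌊176/2⌋ × 125 = 88 × 125 mm
B8: ⌊125/2⌋ × 88 = 62 × 88 mm
B9: ⌊88/2⌋ × 62 = 44 × 62 mm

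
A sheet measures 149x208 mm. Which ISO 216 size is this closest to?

A5 (148 × 210 mm)

Aspect ratio 208/149 ≈ 1.396 (ISO target is √2 ≈ 1.414).
In the A-series (A0 area = 1 m²): A5 = 148 × 210 mm.
Off by 3 mm total — nearest standard size.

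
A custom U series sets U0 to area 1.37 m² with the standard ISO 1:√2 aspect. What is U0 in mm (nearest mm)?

Let the short side be w mm. Then w · w√2 = 1.37 m² = 1,370,000 mm².
w² = 1,370,000/√2, so w ≈ 984.2 mm; long side = w√2 ≈ 1391.9 mm.

984 × 1392 mm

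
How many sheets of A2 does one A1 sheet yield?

2

A1 = 594 × 841 mm; A2 = 420 × 594 mm.
Each halving step doubles the count; 1 step from A1 to A2.
2^1 = 2.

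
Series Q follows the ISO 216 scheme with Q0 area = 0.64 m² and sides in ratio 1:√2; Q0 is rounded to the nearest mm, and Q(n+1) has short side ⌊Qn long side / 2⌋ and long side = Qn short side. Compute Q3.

237 × 336 mm

Let Q0's short side be w mm. w · w√2 = 0.64 m² = 640,000 mm², so w ≈ 672.7 mm and w√2 ≈ 951.4 mm → Q0 = 673 × 951 mm.
Q1: ⌊951/2⌋ × 673 = 475 × 673 mm
Q2: ⌊673/2⌋ × 475 = 336 × 475 mm
Q3: ⌊475/2⌋ × 336 = 237 × 336 mm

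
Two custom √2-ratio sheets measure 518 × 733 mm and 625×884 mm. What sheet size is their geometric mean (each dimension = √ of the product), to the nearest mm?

Short side: √(518 · 625) = √323750 ≈ 569.0 → 569 mm
Long side: √(733 · 884) = √647972 ≈ 805.0 → 805 mm

569 × 805 mm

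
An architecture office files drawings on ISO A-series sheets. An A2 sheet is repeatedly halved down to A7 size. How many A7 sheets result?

A2 = 420 × 594 mm; A7 = 74 × 105 mm.
Each halving step doubles the count; 5 steps from A2 to A7.
2^5 = 32.

32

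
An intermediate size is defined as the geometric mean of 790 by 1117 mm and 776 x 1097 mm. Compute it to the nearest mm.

783 × 1107 mm

Short side: √(790 · 776) = √613040 ≈ 783.0 → 783 mm
Long side: √(1117 · 1097) = √1225349 ≈ 1107.0 → 1107 mm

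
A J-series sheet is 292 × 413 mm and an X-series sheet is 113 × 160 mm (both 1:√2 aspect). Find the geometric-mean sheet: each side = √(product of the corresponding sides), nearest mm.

Short side: √(292 · 113) = √32996 ≈ 181.6 → 182 mm
Long side: √(413 · 160) = √66080 ≈ 257.1 → 257 mm

182 × 257 mm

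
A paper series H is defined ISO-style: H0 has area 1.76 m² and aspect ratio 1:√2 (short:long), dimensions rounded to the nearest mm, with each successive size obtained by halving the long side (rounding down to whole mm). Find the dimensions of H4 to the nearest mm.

279 × 394 mm

Let H0's short side be w mm. w · w√2 = 1.76 m² = 1,760,000 mm², so w ≈ 1115.6 mm and w√2 ≈ 1577.7 mm → H0 = 1116 × 1578 mm.
H1: ⌊1578/2⌋ × 1116 = 789 × 1116 mm
H2: ⌊1116/2⌋ × 789 = 558 × 789 mm
H3: ⌊789/2⌋ × 558 = 394 × 558 mm
H4: ⌊558/2⌋ × 394 = 279 × 394 mm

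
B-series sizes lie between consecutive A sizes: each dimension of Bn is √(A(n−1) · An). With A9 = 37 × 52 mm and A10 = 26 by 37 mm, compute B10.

Short side: √(37 · 26) = √962 ≈ 31.0 → 31 mm
Long side: √(52 · 37) = √1924 ≈ 43.9 → 44 mm

31 × 44 mm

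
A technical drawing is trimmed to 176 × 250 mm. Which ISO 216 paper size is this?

Aspect ratio 250/176 ≈ 1.420 — close to the ISO √2 ≈ 1.414.
In the B-series (B0 = 1000 × 1414 mm): B5 = 176 × 250 mm.

B5 (176 × 250 mm)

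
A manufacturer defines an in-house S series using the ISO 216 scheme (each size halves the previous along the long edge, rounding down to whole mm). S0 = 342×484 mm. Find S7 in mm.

S1 = 242 × 342 mm (from S0 by 1 halving).
S2: ⌊342/2⌋ × 242 = 171 × 242 mm
S3: ⌊242/2⌋ × 171 = 121 × 171 mm
S4: ⌊171/2⌋ × 121 = 85 × 121 mm
S5: ⌊121/2⌋ × 85 = 60 × 85 mm
S6: ⌊85/2⌋ × 60 = 42 × 60 mm
S7: ⌊60/2⌋ × 42 = 30 × 42 mm

30 × 42 mm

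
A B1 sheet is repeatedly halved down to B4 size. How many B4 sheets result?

8

B1 = 707 × 1000 mm; B4 = 250 × 353 mm.
Each halving step doubles the count; 3 steps from B1 to B4.
2^3 = 8.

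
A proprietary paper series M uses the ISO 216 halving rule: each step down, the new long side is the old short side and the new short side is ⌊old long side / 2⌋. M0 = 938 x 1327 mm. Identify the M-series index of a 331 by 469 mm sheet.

M0: 938 × 1327 mm
M1: 663 × 938 mm
M2: 469 × 663 mm
M3: 331 × 469 mm
M4: 234 × 331 mm
→ matches M3.

M3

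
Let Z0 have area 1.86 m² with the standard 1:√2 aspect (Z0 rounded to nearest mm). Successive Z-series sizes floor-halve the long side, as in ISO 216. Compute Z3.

405 × 573 mm

Let Z0's short side be w mm. w · w√2 = 1.86 m² = 1,860,000 mm², so w ≈ 1146.8 mm and w√2 ≈ 1621.9 mm → Z0 = 1147 × 1622 mm.
Z1: ⌊1622/2⌋ × 1147 = 811 × 1147 mm
Z2: ⌊1147/2⌋ × 811 = 573 × 811 mm
Z3: ⌊811/2⌋ × 573 = 405 × 573 mm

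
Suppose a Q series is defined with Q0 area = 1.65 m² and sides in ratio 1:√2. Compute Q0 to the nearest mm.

1080 × 1528 mm

Let the short side be w mm. Then w · w√2 = 1.65 m² = 1,650,000 mm².
w² = 1,650,000/√2, so w ≈ 1080.2 mm; long side = w√2 ≈ 1527.6 mm.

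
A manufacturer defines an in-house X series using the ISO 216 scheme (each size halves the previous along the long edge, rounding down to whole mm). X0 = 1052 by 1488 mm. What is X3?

X1: ⌊1488/2⌋ × 1052 = 744 × 1052 mm
X2: ⌊1052/2⌋ × 744 = 526 × 744 mm
X3: ⌊744/2⌋ × 526 = 372 × 526 mm

372 × 526 mm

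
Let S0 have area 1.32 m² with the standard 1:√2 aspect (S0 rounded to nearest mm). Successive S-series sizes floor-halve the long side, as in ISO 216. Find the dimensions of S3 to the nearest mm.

341 × 483 mm

Let S0's short side be w mm. w · w√2 = 1.32 m² = 1,320,000 mm², so w ≈ 966.1 mm and w√2 ≈ 1366.3 mm → S0 = 966 × 1366 mm.
S1: ⌊1366/2⌋ × 966 = 683 × 966 mm
S2: ⌊966/2⌋ × 683 = 483 × 683 mm
S3: ⌊683/2⌋ × 483 = 341 × 483 mm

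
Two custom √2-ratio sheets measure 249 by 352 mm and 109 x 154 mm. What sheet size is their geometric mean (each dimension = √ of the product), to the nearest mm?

165 × 233 mm

Short side: √(249 · 109) = √27141 ≈ 164.7 → 165 mm
Long side: √(352 · 154) = √54208 ≈ 232.8 → 233 mm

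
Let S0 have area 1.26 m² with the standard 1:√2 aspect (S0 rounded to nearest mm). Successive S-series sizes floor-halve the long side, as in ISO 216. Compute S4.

236 × 333 mm

Let S0's short side be w mm. w · w√2 = 1.26 m² = 1,260,000 mm², so w ≈ 943.9 mm and w√2 ≈ 1334.9 mm → S0 = 944 × 1335 mm.
S1: ⌊1335/2⌋ × 944 = 667 × 944 mm
S2: ⌊944/2⌋ × 667 = 472 × 667 mm
S3: ⌊667/2⌋ × 472 = 333 × 472 mm
S4: ⌊472/2⌋ × 333 = 236 × 333 mm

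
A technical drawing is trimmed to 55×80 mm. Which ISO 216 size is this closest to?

Aspect ratio 80/55 ≈ 1.455 (ISO target is √2 ≈ 1.414).
In the C-series (envelope sizes, between A and B): C8 = 57 × 81 mm.
Off by 3 mm total — nearest standard size.

C8 (57 × 81 mm)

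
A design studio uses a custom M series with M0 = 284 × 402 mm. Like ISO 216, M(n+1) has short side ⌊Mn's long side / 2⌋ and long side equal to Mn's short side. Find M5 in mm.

50 × 71 mm

M1: ⌊402/2⌋ × 284 = 201 × 284 mm
M2: ⌊284/2⌋ × 201 = 142 × 201 mm
M3: ⌊201/2⌋ × 142 = 100 × 142 mm
M4: ⌊142/2⌋ × 100 = 71 × 100 mm
M5: ⌊100/2⌋ × 71 = 50 × 71 mm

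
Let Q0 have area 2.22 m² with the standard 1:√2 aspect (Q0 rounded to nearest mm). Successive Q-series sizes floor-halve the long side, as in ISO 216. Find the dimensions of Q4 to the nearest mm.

Let Q0's short side be w mm. w · w√2 = 2.22 m² = 2,220,000 mm², so w ≈ 1252.9 mm and w√2 ≈ 1771.9 mm → Q0 = 1253 × 1772 mm.
Q1: ⌊1772/2⌋ × 1253 = 886 × 1253 mm
Q2: ⌊1253/2⌋ × 886 = 626 × 886 mm
Q3: ⌊886/2⌋ × 626 = 443 × 626 mm
Q4: ⌊626/2⌋ × 443 = 313 × 443 mm

313 × 443 mm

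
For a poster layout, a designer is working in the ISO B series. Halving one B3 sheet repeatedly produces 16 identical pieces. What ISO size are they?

B7

16 = 2^4, so 4 halving steps.
B3 → B4 → … → B7 after 4 steps.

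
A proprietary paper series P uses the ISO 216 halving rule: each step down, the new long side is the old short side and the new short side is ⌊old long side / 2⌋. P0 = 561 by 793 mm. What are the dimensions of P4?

P1: ⌊793/2⌋ × 561 = 396 × 561 mm
P2: ⌊561/2⌋ × 396 = 280 × 396 mm
P3: ⌊396/2⌋ × 280 = 198 × 280 mm
P4: ⌊280/2⌋ × 198 = 140 × 198 mm

140 × 198 mm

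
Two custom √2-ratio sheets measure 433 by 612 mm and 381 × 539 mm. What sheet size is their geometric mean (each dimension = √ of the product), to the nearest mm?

Short side: √(433 · 381) = √164973 ≈ 406.2 → 406 mm
Long side: √(612 · 539) = √329868 ≈ 574.3 → 574 mm

406 × 574 mm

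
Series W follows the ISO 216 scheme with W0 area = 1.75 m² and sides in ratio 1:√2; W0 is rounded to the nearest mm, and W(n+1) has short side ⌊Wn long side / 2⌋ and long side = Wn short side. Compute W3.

Let W0's short side be w mm. w · w√2 = 1.75 m² = 1,750,000 mm², so w ≈ 1112.4 mm and w√2 ≈ 1573.2 mm → W0 = 1112 × 1573 mm.
W1: ⌊1573/2⌋ × 1112 = 786 × 1112 mm
W2: ⌊1112/2⌋ × 786 = 556 × 786 mm
W3: ⌊786/2⌋ × 556 = 393 × 556 mm

393 × 556 mm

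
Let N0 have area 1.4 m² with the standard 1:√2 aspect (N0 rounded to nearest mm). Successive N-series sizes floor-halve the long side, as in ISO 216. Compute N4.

Let N0's short side be w mm. w · w√2 = 1.4 m² = 1,400,000 mm², so w ≈ 995.0 mm and w√2 ≈ 1407.1 mm → N0 = 995 × 1407 mm.
N1: ⌊1407/2⌋ × 995 = 703 × 995 mm
N2: ⌊995/2⌋ × 703 = 497 × 703 mm
N3: ⌊703/2⌋ × 497 = 351 × 497 mm
N4: ⌊497/2⌋ × 351 = 248 × 351 mm

248 × 351 mm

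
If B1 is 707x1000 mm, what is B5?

176 × 250 mm

B2: ⌊1000/2⌋ × 707 = 500 × 707 mm
B3: ⌊707/2⌋ × 500 = 353 × 500 mm
B4: ⌊500/2⌋ × 353 = 250 × 353 mm
B5: ⌊353/2⌋ × 250 = 176 × 250 mm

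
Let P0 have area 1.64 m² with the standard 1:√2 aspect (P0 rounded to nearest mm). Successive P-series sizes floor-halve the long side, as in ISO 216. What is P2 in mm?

538 × 761 mm

Let P0's short side be w mm. w · w√2 = 1.64 m² = 1,640,000 mm², so w ≈ 1076.9 mm and w√2 ≈ 1522.9 mm → P0 = 1077 × 1523 mm.
P1: ⌊1523/2⌋ × 1077 = 761 × 1077 mm
P2: ⌊1077/2⌋ × 761 = 538 × 761 mm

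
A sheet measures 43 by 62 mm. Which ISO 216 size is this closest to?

B9 (44 × 62 mm)

Aspect ratio 62/43 ≈ 1.442 (ISO target is √2 ≈ 1.414).
In the B-series (B0 = 1000 × 1414 mm): B9 = 44 × 62 mm.
Off by 1 mm total — nearest standard size.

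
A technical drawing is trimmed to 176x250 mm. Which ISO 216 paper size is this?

Aspect ratio 250/176 ≈ 1.420 — close to the ISO √2 ≈ 1.414.
In the B-series (B0 = 1000 × 1414 mm): B5 = 176 × 250 mm.

B5 (176 × 250 mm)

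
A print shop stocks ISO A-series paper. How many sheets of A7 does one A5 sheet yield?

A5 = 148 × 210 mm; A7 = 74 × 105 mm.
Each halving step doubles the count; 2 steps from A5 to A7.
2^2 = 4.

4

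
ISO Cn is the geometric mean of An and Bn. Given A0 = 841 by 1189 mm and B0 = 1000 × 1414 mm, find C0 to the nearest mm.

Short side: √(841 · 1000) = √841000 ≈ 917.1 → 917 mm
Long side: √(1189 · 1414) = √1681246 ≈ 1296.6 → 1297 mm

917 × 1297 mm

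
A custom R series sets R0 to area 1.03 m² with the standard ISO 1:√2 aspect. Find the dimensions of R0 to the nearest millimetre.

Let the short side be w mm. Then w · w√2 = 1.03 m² = 1,030,000 mm².
w² = 1,030,000/√2, so w ≈ 853.4 mm; long side = w√2 ≈ 1206.9 mm.

853 × 1207 mm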